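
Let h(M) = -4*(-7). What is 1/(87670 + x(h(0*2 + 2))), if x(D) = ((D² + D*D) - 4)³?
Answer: 1/3825781814 ≈ 2.6138e-10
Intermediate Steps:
h(M) = 28
x(D) = (-4 + 2*D²)³ (x(D) = ((D² + D²) - 4)³ = (2*D² - 4)³ = (-4 + 2*D²)³)
1/(87670 + x(h(0*2 + 2))) = 1/(87670 + 8*(-2 + 28²)³) = 1/(87670 + 8*(-2 + 784)³) = 1/(87670 + 8*782³) = 1/(87670 + 8*478211768) = 1/(87670 + 3825694144) = 1/3825781814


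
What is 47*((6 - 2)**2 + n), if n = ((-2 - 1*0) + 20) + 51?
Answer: 3995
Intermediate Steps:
n = 69 (n = ((-2 + 0) + 20) + 51 = (-2 + 20) + 51 = 18 + 51 = 69)
47*((6 - 2)**2 + n) = 47*((6 - 2)**2 + 69) = 47*(4**2 + 69) = 47*(16 + 69) = 47*85 = 3995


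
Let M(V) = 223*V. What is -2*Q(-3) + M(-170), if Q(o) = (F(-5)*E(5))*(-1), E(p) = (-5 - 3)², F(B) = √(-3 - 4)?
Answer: -37910 + 128*I*√7 ≈ -37910.0 + 338.66*I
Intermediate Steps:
F(B) = I*√7 (F(B) = √(-7) = I*√7)
E(p) = 64 (E(p) = (-8)² = 64)
Q(o) = -64*I*√7 (Q(o) = ((I*√7)*64)*(-1) = (64*I*√7)*(-1) = -64*I*√7)
-2*Q(-3) + M(-170) = -(-128)*I*√7 + 223*(-170) = 128*I*√7 - 37910 = -37910 + 128*I*√7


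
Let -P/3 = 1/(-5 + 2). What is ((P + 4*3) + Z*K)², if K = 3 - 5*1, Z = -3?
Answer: 361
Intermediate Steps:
P = 1 (P = -3/(-5 + 2) = -3/(-3) = -3*(-⅓) = 1)
K = -2 (K = 3 - 5 = -2)
((P + 4*3) + Z*K)² = ((1 + 4*3) - 3*(-2))² = ((1 + 12) + 6)² = (13 + 6)² = 19² = 361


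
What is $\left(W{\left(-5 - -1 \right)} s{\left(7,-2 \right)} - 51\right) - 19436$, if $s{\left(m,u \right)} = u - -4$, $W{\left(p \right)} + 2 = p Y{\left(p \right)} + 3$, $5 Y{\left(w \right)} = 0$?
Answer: $-19485$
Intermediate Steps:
$Y{\left(w \right)} = 0$ ($Y{\left(w \right)} = \frac{1}{5} \cdot 0 = 0$)
$W{\left(p \right)} = 1$ ($W{\left(p \right)} = -2 + \left(p 0 + 3\right) = -2 + \left(0 + 3\right) = -2 + 3 = 1$)
$s{\left(m,u \right)} = 4 + u$ ($s{\left(m,u \right)} = u + 4 = 4 + u$)
$\left(W{\left(-5 - -1 \right)} s{\left(7,-2 \right)} - 51\right) - 19436 = \left(1 \left(4 - 2\right) - 51\right) - 19436 = \left(1 \cdot 2 - 51\right) - 19436 = \left(2 - 51\right) - 19436 = -49 - 19436 = -19485$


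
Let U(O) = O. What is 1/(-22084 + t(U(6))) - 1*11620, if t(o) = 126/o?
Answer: -256372061/22063 ≈ -11620.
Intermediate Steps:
1/(-22084 + t(U(6))) - 1*11620 = 1/(-22084 + 126/6) - 1*11620 = 1/(-22084 + 126*(⅙)) - 11620 = 1/(-22084 + 21) - 11620 = 1/(-22063) - 11620 = -1/22063 - 11620 = -256372061/22063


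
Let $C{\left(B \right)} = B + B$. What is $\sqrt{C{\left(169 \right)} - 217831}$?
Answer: $i \sqrt{217493} \approx 466.36 i$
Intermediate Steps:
$C{\left(B \right)} = 2 B$
$\sqrt{C{\left(169 \right)} - 217831} = \sqrt{2 \cdot 169 - 217831} = \sqrt{338 - 217831} = \sqrt{-217493} = i \sqrt{217493}$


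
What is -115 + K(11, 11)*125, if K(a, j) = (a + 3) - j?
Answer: 260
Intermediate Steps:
K(a, j) = 3 + a - j (K(a, j) = (3 + a) - j = 3 + a - j)
-115 + K(11, 11)*125 = -115 + (3 + 11 - 1*11)*125 = -115 + (3 + 11 - 11)*125 = -115 + 3*125 = -115 + 375 = 260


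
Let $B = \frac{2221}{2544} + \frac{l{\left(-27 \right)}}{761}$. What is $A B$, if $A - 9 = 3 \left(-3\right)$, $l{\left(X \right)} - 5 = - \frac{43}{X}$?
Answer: $0$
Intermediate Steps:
$l{\left(X \right)} = 5 - \frac{43}{X}$
$B = \frac{15362573}{17423856}$ ($B = \frac{2221}{2544} + \frac{5 - \frac{43}{-27}}{761} = 2221 \cdot \frac{1}{2544} + \left(5 - - \frac{43}{27}\right) \frac{1}{761} = \frac{2221}{2544} + \left(5 + \frac{43}{27}\right) \frac{1}{761} = \frac{2221}{2544} + \frac{178}{27} \cdot \frac{1}{761} = \frac{2221}{2544} + \frac{178}{20547} = \frac{15362573}{17423856} \approx 0.8817$)
$A = 0$ ($A = 9 + 3 \left(-3\right) = 9 - 9 = 0$)
$A B = 0 \cdot \frac{15362573}{17423856} = 0$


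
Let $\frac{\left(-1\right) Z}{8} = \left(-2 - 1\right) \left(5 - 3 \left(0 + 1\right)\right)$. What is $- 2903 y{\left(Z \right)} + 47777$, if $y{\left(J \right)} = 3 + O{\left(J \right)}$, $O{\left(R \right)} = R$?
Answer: $-100276$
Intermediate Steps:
$Z = 48$ ($Z = - 8 \left(-2 - 1\right) \left(5 - 3 \left(0 + 1\right)\right) = - 8 \left(- 3 \left(5 - 3\right)\right) = - 8 \left(\left(-3\right) 2\right) = \left(-8\right) \left(-6\right) = 48$)
$y{\left(J \right)} = 3 + J$
$- 2903 y{\left(Z \right)} + 47777 = - 2903 \left(3 + 48\right) + 47777 = \left(-2903\right) 51 + 47777 = -148053 + 47777 = -100276$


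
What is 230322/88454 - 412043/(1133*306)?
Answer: 21702662617/15333412446 ≈ 1.4154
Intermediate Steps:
230322/88454 - 412043/(1133*306) = 230322*(1/88454) - 412043/346698 = 115161/44227 - 412043*1/346698 = 115161/44227 - 412043/346698 = 21702662617/15333412446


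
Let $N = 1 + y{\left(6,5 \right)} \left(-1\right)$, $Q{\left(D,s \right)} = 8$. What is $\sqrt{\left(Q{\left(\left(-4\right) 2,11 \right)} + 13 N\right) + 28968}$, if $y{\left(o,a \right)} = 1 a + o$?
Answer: $\sqrt{28846} \approx 169.84$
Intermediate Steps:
$y{\left(o,a \right)} = a + o$
$N = -10$ ($N = 1 + \left(5 + 6\right) \left(-1\right) = 1 + 11 \left(-1\right) = 1 - 11 = -10$)
$\sqrt{\left(Q{\left(\left(-4\right) 2,11 \right)} + 13 N\right) + 28968} = \sqrt{\left(8 + 13 \left(-10\right)\right) + 28968} = \sqrt{\left(8 - 130\right) + 28968} = \sqrt{-122 + 28968} = \sqrt{28846}$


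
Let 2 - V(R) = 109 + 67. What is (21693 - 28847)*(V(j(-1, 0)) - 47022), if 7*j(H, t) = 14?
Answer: 337640184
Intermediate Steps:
j(H, t) = 2 (j(H, t) = (1/7)*14 = 2)
V(R) = -174 (V(R) = 2 - (109 + 67) = 2 - 1*176 = 2 - 176 = -174)
(21693 - 28847)*(V(j(-1, 0)) - 47022) = (21693 - 28847)*(-174 - 47022) = -7154*(-47196) = 337640184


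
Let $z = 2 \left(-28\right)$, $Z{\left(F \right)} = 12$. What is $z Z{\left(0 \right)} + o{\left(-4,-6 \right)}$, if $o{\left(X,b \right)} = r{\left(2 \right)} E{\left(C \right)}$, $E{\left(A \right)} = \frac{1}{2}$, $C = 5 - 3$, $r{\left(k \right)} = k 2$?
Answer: $-670$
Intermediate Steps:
$r{\left(k \right)} = 2 k$
$C = 2$
$E{\left(A \right)} = \frac{1}{2}$
$z = -56$
$o{\left(X,b \right)} = 2$ ($o{\left(X,b \right)} = 2 \cdot 2 \cdot \frac{1}{2} = 4 \cdot \frac{1}{2} = 2$)
$z Z{\left(0 \right)} + o{\left(-4,-6 \right)} = \left(-56\right) 12 + 2 = -672 + 2 = -670$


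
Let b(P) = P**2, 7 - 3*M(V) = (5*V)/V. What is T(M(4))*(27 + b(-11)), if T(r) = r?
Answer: 296/3 ≈ 98.667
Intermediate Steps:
M(V) = 2/3 (M(V) = 7/3 - 5*V/(3*V) = 7/3 - 1/3*5 = 7/3 - 5/3 = 2/3)
T(M(4))*(27 + b(-11)) = 2*(27 + (-11)**2)/3 = 2*(27 + 121)/3 = (2/3)*148 = 296/3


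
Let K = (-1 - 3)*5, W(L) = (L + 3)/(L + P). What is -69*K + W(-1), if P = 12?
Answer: 15182/11 ≈ 1380.2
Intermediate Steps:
W(L) = (3 + L)/(12 + L) (W(L) = (L + 3)/(L + 12) = (3 + L)/(12 + L))
K = -20 (K = -4*5 = -20)
-69*K + W(-1) = -69*(-20) + (3 - 1)/(12 - 1) = 1380 + 2/11 = 15182/11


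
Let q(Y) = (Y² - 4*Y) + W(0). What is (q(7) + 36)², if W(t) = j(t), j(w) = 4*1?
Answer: 3721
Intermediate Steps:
j(w) = 4
W(t) = 4
q(Y) = 4 + Y² - 4*Y (q(Y) = (Y² - 4*Y) + 4 = 4 + Y² - 4*Y)
(q(7) + 36)² = ((4 + 7² - 4*7) + 36)² = ((4 + 49 - 28) + 36)² = (25 + 36)² = 61² = 3721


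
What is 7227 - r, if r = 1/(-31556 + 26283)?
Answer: 38107972/5273 ≈ 7227.0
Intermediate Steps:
r = -1/5273 (r = 1/(-5273) = -1/5273 ≈ -0.00018965)
7227 - r = 7227 - 1*(-1/5273) = 7227 + 1/5273 = 38107972/5273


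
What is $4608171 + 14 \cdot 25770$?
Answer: $4968951$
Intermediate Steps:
$4608171 + 14 \cdot 25770 = 4608171 + 360780 = 4968951$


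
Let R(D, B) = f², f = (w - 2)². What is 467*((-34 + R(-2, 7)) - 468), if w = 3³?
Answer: 182187441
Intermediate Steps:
w = 27
f = 625 (f = (27 - 2)² = 25² = 625)
R(D, B) = 390625 (R(D, B) = 625² = 390625)
467*((-34 + R(-2, 7)) - 468) = 467*((-34 + 390625) - 468) = 467*(390591 - 468) = 467*390123 = 182187441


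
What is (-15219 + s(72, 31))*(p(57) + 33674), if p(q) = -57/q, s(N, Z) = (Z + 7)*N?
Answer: -420340059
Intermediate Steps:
s(N, Z) = N*(7 + Z) (s(N, Z) = (7 + Z)*N = N*(7 + Z))
(-15219 + s(72, 31))*(p(57) + 33674) = (-15219 + 72*(7 + 31))*(-57/57 + 33674) = (-15219 + 72*38)*(-57*1/57 + 33674) = (-15219 + 2736)*(-1 + 33674) = -12483*33673 = -420340059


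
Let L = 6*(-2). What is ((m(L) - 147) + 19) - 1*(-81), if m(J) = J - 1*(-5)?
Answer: -54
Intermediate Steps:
L = -12
m(J) = 5 + J (m(J) = J + 5 = 5 + J)
((m(L) - 147) + 19) - 1*(-81) = (((5 - 12) - 147) + 19) - 1*(-81) = ((-7 - 147) + 19) + 81 = (-154 + 19) + 81 = -135 + 81 = -54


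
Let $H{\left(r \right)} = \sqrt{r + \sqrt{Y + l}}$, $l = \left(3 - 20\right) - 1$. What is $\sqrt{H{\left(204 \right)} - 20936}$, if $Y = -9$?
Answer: $\sqrt{-20936 + \sqrt{3} \sqrt{68 + i \sqrt{3}}} \approx 0.0006 + 144.64 i$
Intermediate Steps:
$l = -18$ ($l = -17 - 1 = -18$)
$H{\left(r \right)} = \sqrt{r + 3 i \sqrt{3}}$ ($H{\left(r \right)} = \sqrt{r + \sqrt{-9 - 18}} = \sqrt{r + \sqrt{-27}} = \sqrt{r + 3 i \sqrt{3}}$)
$\sqrt{H{\left(204 \right)} - 20936} = \sqrt{\sqrt{204 + 3 i \sqrt{3}} - 20936} = \sqrt{-20936 + \sqrt{204 + 3 i \sqrt{3}}}$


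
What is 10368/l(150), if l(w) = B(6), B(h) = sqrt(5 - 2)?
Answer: 3456*sqrt(3) ≈ 5986.0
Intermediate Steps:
B(h) = sqrt(3)
l(w) = sqrt(3)
10368/l(150) = 10368/(sqrt(3)) = 10368*(sqrt(3)/3) = 3456*sqrt(3)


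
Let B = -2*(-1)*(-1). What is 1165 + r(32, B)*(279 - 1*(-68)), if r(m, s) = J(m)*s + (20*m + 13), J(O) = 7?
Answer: 222898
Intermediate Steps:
B = -2 (B = 2*(-1) = -2)
r(m, s) = 13 + 7*s + 20*m (r(m, s) = 7*s + (20*m + 13) = 7*s + (13 + 20*m) = 13 + 7*s + 20*m)
1165 + r(32, B)*(279 - 1*(-68)) = 1165 + (13 + 7*(-2) + 20*32)*(279 - 1*(-68)) = 1165 + (13 - 14 + 640)*(279 + 68) = 1165 + 639*347 = 1165 + 221733 = 222898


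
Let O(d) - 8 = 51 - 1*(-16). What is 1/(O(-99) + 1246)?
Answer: 1/1321 ≈ 0.00075700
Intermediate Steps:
O(d) = 75 (O(d) = 8 + (51 - 1*(-16)) = 8 + (51 + 16) = 8 + 67 = 75)
1/(O(-99) + 1246) = 1/(75 + 1246) = 1/1321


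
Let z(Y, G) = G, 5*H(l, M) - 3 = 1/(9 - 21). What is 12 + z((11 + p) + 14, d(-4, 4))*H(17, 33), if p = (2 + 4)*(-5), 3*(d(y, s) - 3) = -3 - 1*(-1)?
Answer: 481/36 ≈ 13.361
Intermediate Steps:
d(y, s) = 7/3 (d(y, s) = 3 + (-3 - 1*(-1))/3 = 3 + (-3 + 1)/3 = 3 + (⅓)*(-2) = 3 - ⅔ = 7/3)
H(l, M) = 7/12 (H(l, M) = ⅗ + 1/(5*(9 - 21)) = ⅗ + (⅕)/(-12) = ⅗ + (⅕)*(-1/12) = ⅗ - 1/60 = 7/12)
p = -30 (p = 6*(-5) = -30)
12 + z((11 + p) + 14, d(-4, 4))*H(17, 33) = 12 + (7/3)*(7/12) = 12 + 49/36 = 481/36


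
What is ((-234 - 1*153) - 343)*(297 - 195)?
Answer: -74460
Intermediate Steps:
((-234 - 1*153) - 343)*(297 - 195) = ((-234 - 153) - 343)*102 = (-387 - 343)*102 = -730*102 = -74460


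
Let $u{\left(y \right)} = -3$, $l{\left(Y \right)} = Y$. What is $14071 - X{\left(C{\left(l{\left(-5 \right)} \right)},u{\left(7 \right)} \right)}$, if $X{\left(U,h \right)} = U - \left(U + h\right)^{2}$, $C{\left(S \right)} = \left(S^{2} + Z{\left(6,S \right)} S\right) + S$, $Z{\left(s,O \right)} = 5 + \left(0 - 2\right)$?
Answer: $14070$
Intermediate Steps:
$Z{\left(s,O \right)} = 3$ ($Z{\left(s,O \right)} = 5 - 2 = 3$)
$C{\left(S \right)} = S^{2} + 4 S$ ($C{\left(S \right)} = \left(S^{2} + 3 S\right) + S = S^{2} + 4 S$)
$14071 - X{\left(C{\left(l{\left(-5 \right)} \right)},u{\left(7 \right)} \right)} = 14071 - \left(- 5 \left(4 - 5\right) - \left(- 5 \left(4 - 5\right) - 3\right)^{2}\right) = 14071 - \left(\left(-5\right) \left(-1\right) - \left(\left(-5\right) \left(-1\right) - 3\right)^{2}\right) = 14071 - \left(5 - \left(5 - 3\right)^{2}\right) = 14071 - \left(5 - 2^{2}\right) = 14071 - \left(5 - 4\right) = 14071 - 1 = 14070$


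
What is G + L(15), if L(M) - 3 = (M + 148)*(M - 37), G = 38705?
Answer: 35122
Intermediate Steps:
L(M) = 3 + (-37 + M)*(148 + M) (L(M) = 3 + (M + 148)*(M - 37) = 3 + (148 + M)*(-37 + M) = 3 + (-37 + M)*(148 + M))
G + L(15) = 38705 + (-5473 + 15² + 111*15) = 38705 + (-5473 + 225 + 1665) = 38705 - 3583 = 35122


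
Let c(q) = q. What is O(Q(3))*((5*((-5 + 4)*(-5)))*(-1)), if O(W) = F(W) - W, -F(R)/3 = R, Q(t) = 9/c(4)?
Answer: 225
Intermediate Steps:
Q(t) = 9/4
F(R) = -3*R
O(W) = -4*W (O(W) = -3*W - W = -4*W)
O(Q(3))*((5*((-5 + 4)*(-5)))*(-1)) = (-4*9/4)*((5*((-5 + 4)*(-5)))*(-1)) = -9*5*(-1*(-5))*(-1) = -9*5*5*(-1) = -225*(-1) = -9*(-25) = 225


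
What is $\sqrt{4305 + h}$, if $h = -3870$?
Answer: $\sqrt{435} \approx 20.857$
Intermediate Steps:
$\sqrt{4305 + h} = \sqrt{4305 - 3870} = \sqrt{435}$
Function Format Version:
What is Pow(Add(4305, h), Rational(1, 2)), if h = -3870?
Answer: Pow(435, Rational(1, 2)) ≈ 20.857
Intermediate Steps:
Pow(Add(4305, h), Rational(1, 2)) = Pow(Add(4305, -3870), Rational(1, 2)) = Pow(435, Rational(1, 2))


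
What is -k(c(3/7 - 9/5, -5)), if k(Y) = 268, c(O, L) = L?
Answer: -268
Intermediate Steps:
-k(c(3/7 - 9/5, -5)) = -1*268 = -268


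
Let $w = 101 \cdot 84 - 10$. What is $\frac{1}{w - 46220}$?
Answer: $- \frac{1}{37746} \approx -2.6493 \cdot 10^{-5}$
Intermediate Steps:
$w = 8474$ ($w = 8484 - 10 = 8474$)
$\frac{1}{w - 46220} = \frac{1}{8474 - 46220} = \frac{1}{-37746} = - \frac{1}{37746}$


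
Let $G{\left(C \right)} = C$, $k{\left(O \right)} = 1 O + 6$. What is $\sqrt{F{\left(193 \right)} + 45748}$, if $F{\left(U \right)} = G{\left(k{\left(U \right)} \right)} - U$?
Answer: $\sqrt{45754} \approx 213.9$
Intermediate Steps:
$k{\left(O \right)} = 6 + O$ ($k{\left(O \right)} = O + 6 = 6 + O$)
$F{\left(U \right)} = 6$ ($F{\left(U \right)} = \left(6 + U\right) - U = 6$)
$\sqrt{F{\left(193 \right)} + 45748} = \sqrt{6 + 45748} = \sqrt{45754}$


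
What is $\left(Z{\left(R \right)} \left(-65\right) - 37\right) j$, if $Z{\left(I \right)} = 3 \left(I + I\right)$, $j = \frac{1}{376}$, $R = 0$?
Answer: $- \frac{37}{376} \approx -0.098404$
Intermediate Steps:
$j = \frac{1}{376} \approx 0.0026596$
$Z{\left(I \right)} = 6 I$ ($Z{\left(I \right)} = 3 \cdot 2 I = 6 I$)
$\left(Z{\left(R \right)} \left(-65\right) - 37\right) j = \left(6 \cdot 0 \left(-65\right) - 37\right) \frac{1}{376} = \left(0 \left(-65\right) - 37\right) \frac{1}{376} = \left(0 - 37\right) \frac{1}{376} = \left(-37\right) \frac{1}{376} = - \frac{37}{376}$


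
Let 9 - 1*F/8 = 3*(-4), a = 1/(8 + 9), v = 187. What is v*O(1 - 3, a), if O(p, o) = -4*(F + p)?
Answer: -124168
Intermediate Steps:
a = 1/17 ≈ 0.058824
F = 168 (F = 72 - 24*(-4) = 72 - 8*(-12) = 72 + 96 = 168)
O(p, o) = -672 - 4*p (O(p, o) = -4*(168 + p) = -672 - 4*p)
v*O(1 - 3, a) = 187*(-672 - 4*(1 - 3)) = 187*(-672 - 4*(-2)) = 187*(-672 + 8) = 187*(-664) = -124168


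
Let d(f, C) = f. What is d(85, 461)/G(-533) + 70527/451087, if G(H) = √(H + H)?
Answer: 70527/451087 - 85*I*√1066/1066 ≈ 0.15635 - 2.6034*I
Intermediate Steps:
G(H) = √2*√H (G(H) = √(2*H) = √2*√H)
d(85, 461)/G(-533) + 70527/451087 = 85/((√2*√(-533))) + 70527/451087 = 85/((√2*(I*√533))) + 70527*(1/451087) = 85/((I*√1066)) + 70527/451087 = 85*(-I*√1066/1066) + 70527/451087 = -85*I*√1066/1066 + 70527/451087 = 70527/451087 - 85*I*√1066/1066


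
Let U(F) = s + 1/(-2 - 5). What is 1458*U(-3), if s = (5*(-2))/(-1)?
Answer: 100602/7 ≈ 14372.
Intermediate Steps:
s = 10 (s = -10*(-1) = 10)
U(F) = 69/7 (U(F) = 10 + 1/(-2 - 5) = 10 + 1/(-7) = 10 - ⅐ = 69/7)
1458*U(-3) = 1458*(69/7) = 100602/7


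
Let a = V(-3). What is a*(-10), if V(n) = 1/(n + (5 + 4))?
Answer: -5/3 ≈ -1.6667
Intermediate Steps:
V(n) = 1/(9 + n) (V(n) = 1/(n + 9) = 1/(9 + n))
a = ⅙ (a = 1/(9 - 3) = 1/6 = ⅙ ≈ 0.16667)
a*(-10) = (⅙)*(-10) = -5/3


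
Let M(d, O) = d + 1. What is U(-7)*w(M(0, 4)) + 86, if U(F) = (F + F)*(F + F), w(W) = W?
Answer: 282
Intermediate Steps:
M(d, O) = 1 + d
U(F) = 4*F² (U(F) = (2*F)*(2*F) = 4*F²)
U(-7)*w(M(0, 4)) + 86 = (4*(-7)²)*(1 + 0) + 86 = (4*49)*1 + 86 = 196*1 + 86 = 196 + 86 = 282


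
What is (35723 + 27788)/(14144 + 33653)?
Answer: 63511/47797 ≈ 1.3288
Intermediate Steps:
(35723 + 27788)/(14144 + 33653) = 63511/47797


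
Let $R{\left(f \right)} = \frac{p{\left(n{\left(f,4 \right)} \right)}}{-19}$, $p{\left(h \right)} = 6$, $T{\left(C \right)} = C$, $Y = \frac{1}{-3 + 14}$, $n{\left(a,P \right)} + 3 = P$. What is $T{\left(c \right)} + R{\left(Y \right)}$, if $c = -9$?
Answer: $- \frac{177}{19} \approx -9.3158$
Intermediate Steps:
$n{\left(a,P \right)} = -3 + P$
$Y = \frac{1}{11} \approx 0.090909$
$R{\left(f \right)} = - \frac{6}{19}$ ($R{\left(f \right)} = \frac{6}{-19} = 6 \left(- \frac{1}{19}\right) = - \frac{6}{19}$)
$T{\left(c \right)} + R{\left(Y \right)} = -9 - \frac{6}{19} = - \frac{177}{19}$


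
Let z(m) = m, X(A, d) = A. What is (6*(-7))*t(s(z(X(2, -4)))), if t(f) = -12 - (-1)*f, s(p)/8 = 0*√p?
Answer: 504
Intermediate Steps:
s(p) = 0 (s(p) = 8*(0*√p) = 8*0 = 0)
t(f) = -12 + f
(6*(-7))*t(s(z(X(2, -4)))) = (6*(-7))*(-12 + 0) = -42*(-12) = 504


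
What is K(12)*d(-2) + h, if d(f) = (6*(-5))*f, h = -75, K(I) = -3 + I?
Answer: 465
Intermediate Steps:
d(f) = -30*f
K(12)*d(-2) + h = (-3 + 12)*(-30*(-2)) - 75 = 9*60 - 75 = 540 - 75 = 465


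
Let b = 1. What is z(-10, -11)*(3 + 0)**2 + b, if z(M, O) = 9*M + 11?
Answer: -710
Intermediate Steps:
z(M, O) = 11 + 9*M
z(-10, -11)*(3 + 0)**2 + b = (11 + 9*(-10))*(3 + 0)**2 + 1 = (11 - 90)*3**2 + 1 = -79*9 + 1 = -711 + 1 = -710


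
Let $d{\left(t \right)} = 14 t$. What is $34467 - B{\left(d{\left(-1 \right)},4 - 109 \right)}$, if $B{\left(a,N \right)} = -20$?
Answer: $34487$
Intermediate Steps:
$34467 - B{\left(d{\left(-1 \right)},4 - 109 \right)} = 34467 - -20 = 34467 + 20 = 34487$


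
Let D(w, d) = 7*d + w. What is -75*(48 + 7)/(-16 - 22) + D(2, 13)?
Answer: 7659/38 ≈ 201.55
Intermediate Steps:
D(w, d) = w + 7*d
-75*(48 + 7)/(-16 - 22) + D(2, 13) = -75*(48 + 7)/(-16 - 22) + (2 + 7*13) = -4125/(-38) + (2 + 91) = -4125*(-1)/38 + 93 = -75*(-55/38) + 93 = 4125/38 + 93 = 7659/38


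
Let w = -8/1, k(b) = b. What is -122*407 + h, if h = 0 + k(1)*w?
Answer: -49662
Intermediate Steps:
w = -8 (w = -8*1 = -8)
h = -8 (h = 0 + 1*(-8) = 0 - 8 = -8)
-122*407 + h = -122*407 - 8 = -49654 - 8 = -49662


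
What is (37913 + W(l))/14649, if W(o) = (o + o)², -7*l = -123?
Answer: 1918253/717801 ≈ 2.6724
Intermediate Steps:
l = 123/7 (l = -⅐*(-123) = 123/7 ≈ 17.571)
W(o) = 4*o² (W(o) = (2*o)² = 4*o²)
(37913 + W(l))/14649 = (37913 + 4*(123/7)²)/14649 = (37913 + 4*(15129/49))*(1/14649) = (37913 + 60516/49)*(1/14649) = (1918253/49)*(1/14649) = 1918253/717801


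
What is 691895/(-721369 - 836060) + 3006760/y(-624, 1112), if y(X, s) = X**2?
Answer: 183891996355/25267728096 ≈ 7.2777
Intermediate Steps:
691895/(-721369 - 836060) + 3006760/y(-624, 1112) = 691895/(-721369 - 836060) + 3006760/((-624)**2) = 691895/(-1557429) + 3006760/389376 = 691895*(-1/1557429) + 3006760*(1/389376) = -691895/1557429 + 375845/48672 = 183891996355/25267728096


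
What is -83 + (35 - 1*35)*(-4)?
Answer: -83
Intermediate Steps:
-83 + (35 - 1*35)*(-4) = -83 + (35 - 35)*(-4) = -83 + 0*(-4) = -83 + 0 = -83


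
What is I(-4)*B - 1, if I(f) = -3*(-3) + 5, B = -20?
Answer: -281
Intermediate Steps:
I(f) = 14 (I(f) = 9 + 5 = 14)
I(-4)*B - 1 = 14*(-20) - 1 = -280 - 1 = -281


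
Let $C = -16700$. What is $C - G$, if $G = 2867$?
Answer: $-19567$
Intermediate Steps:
$C - G = -16700 - 2867 = -19567$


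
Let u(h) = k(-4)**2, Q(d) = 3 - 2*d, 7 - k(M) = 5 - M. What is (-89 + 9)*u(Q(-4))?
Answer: -320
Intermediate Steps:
k(M) = 2 + M (k(M) = 7 - (5 - M) = 7 + (-5 + M) = 2 + M)
u(h) = 4 (u(h) = (2 - 4)**2 = (-2)**2 = 4)
(-89 + 9)*u(Q(-4)) = (-89 + 9)*4 = -80*4 = -320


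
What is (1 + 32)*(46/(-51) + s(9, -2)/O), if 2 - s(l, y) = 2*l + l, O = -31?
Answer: -1661/527 ≈ -3.1518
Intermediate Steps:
s(l, y) = 2 - 3*l (s(l, y) = 2 - (2*l + l) = 2 - 3*l)
(1 + 32)*(46/(-51) + s(9, -2)/O) = (1 + 32)*(46/(-51) + (2 - 3*9)/(-31)) = 33*(46*(-1/51) + (2 - 27)*(-1/31)) = 33*(-46/51 - 25*(-1/31)) = 33*(-46/51 + 25/31) = 33*(-151/1581) = -1661/527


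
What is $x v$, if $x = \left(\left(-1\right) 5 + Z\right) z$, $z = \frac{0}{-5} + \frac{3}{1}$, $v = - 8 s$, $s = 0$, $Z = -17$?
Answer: $0$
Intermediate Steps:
$v = 0$ ($v = \left(-8\right) 0 = 0$)
$z = 3$ ($z = 0 \left(- \frac{1}{5}\right) + 3 \cdot 1 = 0 + 3 = 3$)
$x = -66$ ($x = \left(\left(-1\right) 5 - 17\right) 3 = \left(-5 - 17\right) 3 = \left(-22\right) 3 = -66$)
$x v = \left(-66\right) 0 = 0$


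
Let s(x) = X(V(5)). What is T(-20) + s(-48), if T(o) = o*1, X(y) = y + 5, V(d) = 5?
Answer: -10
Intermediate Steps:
X(y) = 5 + y
s(x) = 10 (s(x) = 5 + 5 = 10)
T(o) = o
T(-20) + s(-48) = -20 + 10 = -10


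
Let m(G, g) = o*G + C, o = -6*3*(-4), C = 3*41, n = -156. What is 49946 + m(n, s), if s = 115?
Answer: 38837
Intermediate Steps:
C = 123
o = 72 (o = -(-72) = -6*(-12) = 72)
m(G, g) = 123 + 72*G (m(G, g) = 72*G + 123 = 123 + 72*G)
49946 + m(n, s) = 49946 + (123 + 72*(-156)) = 49946 + (123 - 11232) = 49946 - 11109 = 38837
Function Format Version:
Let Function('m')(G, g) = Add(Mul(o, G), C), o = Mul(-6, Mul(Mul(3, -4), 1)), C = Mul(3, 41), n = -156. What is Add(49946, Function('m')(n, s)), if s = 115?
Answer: 38837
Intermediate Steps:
C = 123
o = 72 (o = Mul(-6, Mul(-12, 1)) = Mul(-6, -12) = 72)
Function('m')(G, g) = Add(123, Mul(72, G)) (Function('m')(G, g) = Add(Mul(72, G), 123) = Add(123, Mul(72, G)))
Add(49946, Function('m')(n, s)) = Add(49946, Add(123, Mul(72, -156))) = Add(49946, Add(123, -11232)) = Add(49946, -11109) = 38837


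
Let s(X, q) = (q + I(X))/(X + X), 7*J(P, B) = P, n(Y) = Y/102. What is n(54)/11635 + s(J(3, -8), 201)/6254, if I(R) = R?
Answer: 46538111/1237009930 ≈ 0.037621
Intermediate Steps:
n(Y) = Y/102 (n(Y) = Y*(1/102) = Y/102)
J(P, B) = P/7
s(X, q) = (X + q)/(2*X) (s(X, q) = (q + X)/(X + X) = (X + q)/((2*X)) = (X + q)*(1/(2*X)) = (X + q)/(2*X))
n(54)/11635 + s(J(3, -8), 201)/6254 = ((1/102)*54)/11635 + (((1/7)*3 + 201)/(2*(((1/7)*3))))/6254 = (9/17)*(1/11635) + ((3/7 + 201)/(2*(3/7)))*(1/6254) = 9/197795 + ((1/2)*(7/3)*(1410/7))*(1/6254) = 9/197795 + 235*(1/6254) = 9/197795 + 235/6254 = 46538111/1237009930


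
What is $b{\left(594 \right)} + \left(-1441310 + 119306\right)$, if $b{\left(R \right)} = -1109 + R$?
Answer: $-1322519$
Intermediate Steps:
$b{\left(594 \right)} + \left(-1441310 + 119306\right) = \left(-1109 + 594\right) + \left(-1441310 + 119306\right) = -515 - 1322004 = -1322519$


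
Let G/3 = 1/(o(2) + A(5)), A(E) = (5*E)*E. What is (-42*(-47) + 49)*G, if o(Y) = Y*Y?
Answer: 2023/43 ≈ 47.047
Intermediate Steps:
o(Y) = Y**2
A(E) = 5*E**2
G = 1/43 (G = 3/(2**2 + 5*5**2) = 3/(4 + 5*25) = 3/(4 + 125) = 3/129 = 3*(1/129) = 1/43 ≈ 0.023256)
(-42*(-47) + 49)*G = (-42*(-47) + 49)*(1/43) = (1974 + 49)*(1/43) = 2023*(1/43) = 2023/43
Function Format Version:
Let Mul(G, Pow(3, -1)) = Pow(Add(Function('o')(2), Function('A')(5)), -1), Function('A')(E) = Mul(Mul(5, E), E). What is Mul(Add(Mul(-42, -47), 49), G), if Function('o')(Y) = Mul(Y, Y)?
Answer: Rational(2023, 43) ≈ 47.047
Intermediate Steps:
Function('o')(Y) = Pow(Y, 2)
Function('A')(E) = Mul(5, Pow(E, 2))
G = Rational(1, 43) (G = Mul(3, Pow(Add(Pow(2, 2), Mul(5, Pow(5, 2))), -1)) = Mul(3, Pow(Add(4, Mul(5, 25)), -1)) = Mul(3, Pow(Add(4, 125), -1)) = Mul(3, Pow(129, -1)) = Mul(3, Rational(1, 129)) = Rational(1, 43) ≈ 0.023256)
Mul(Add(Mul(-42, -47), 49), G) = Mul(Add(Mul(-42, -47), 49), Rational(1, 43)) = Mul(Add(1974, 49), Rational(1, 43)) = Mul(2023, Rational(1, 43)) = Rational(2023, 43)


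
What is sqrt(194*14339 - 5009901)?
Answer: I*sqrt(2228135) ≈ 1492.7*I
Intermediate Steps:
sqrt(194*14339 - 5009901) = sqrt(2781766 - 5009901) = sqrt(-2228135) = I*sqrt(2228135)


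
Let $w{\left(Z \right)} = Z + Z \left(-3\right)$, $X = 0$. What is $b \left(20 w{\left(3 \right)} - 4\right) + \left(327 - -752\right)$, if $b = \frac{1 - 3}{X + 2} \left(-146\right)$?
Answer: $-17025$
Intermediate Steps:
$w{\left(Z \right)} = - 2 Z$ ($w{\left(Z \right)} = Z - 3 Z = - 2 Z$)
$b = 146$ ($b = \frac{1 - 3}{0 + 2} \left(-146\right) = - \frac{2}{2} \left(-146\right) = \left(-2\right) \frac{1}{2} \left(-146\right) = \left(-1\right) \left(-146\right) = 146$)
$b \left(20 w{\left(3 \right)} - 4\right) + \left(327 - -752\right) = 146 \left(20 \left(\left(-2\right) 3\right) - 4\right) + \left(327 - -752\right) = 146 \left(20 \left(-6\right) - 4\right) + \left(327 + 752\right) = 146 \left(-120 - 4\right) + 1079 = 146 \left(-124\right) + 1079 = -18104 + 1079 = -17025$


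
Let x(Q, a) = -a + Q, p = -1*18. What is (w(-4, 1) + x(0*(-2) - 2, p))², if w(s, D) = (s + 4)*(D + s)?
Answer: 256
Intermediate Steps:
w(s, D) = (4 + s)*(D + s)
p = -18
x(Q, a) = Q - a
(w(-4, 1) + x(0*(-2) - 2, p))² = (((-4)² + 4*1 + 4*(-4) + 1*(-4)) + ((0*(-2) - 2) - 1*(-18)))² = ((16 + 4 - 16 - 4) + ((0 - 2) + 18))² = (0 + (-2 + 18))² = (0 + 16)² = 16² = 256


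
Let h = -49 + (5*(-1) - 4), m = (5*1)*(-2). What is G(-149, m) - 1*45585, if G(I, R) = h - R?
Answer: -45633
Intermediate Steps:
m = -10 (m = 5*(-2) = -10)
h = -58 (h = -49 + (-5 - 4) = -49 - 9 = -58)
G(I, R) = -58 - R
G(-149, m) - 1*45585 = (-58 - 1*(-10)) - 1*45585 = (-58 + 10) - 45585 = -48 - 45585 = -45633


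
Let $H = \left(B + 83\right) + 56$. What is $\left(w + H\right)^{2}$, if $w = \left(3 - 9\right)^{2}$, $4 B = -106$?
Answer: $\frac{88209}{4} \approx 22052.0$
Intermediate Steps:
$B = - \frac{53}{2}$ ($B = \frac{1}{4} \left(-106\right) = - \frac{53}{2} \approx -26.5$)
$H = \frac{225}{2}$ ($H = \left(- \frac{53}{2} + 83\right) + 56 = \frac{113}{2} + 56 = \frac{225}{2} \approx 112.5$)
$w = 36$ ($w = \left(-6\right)^{2} = 36$)
$\left(w + H\right)^{2} = \left(36 + \frac{225}{2}\right)^{2} = \left(\frac{297}{2}\right)^{2} = \frac{88209}{4}$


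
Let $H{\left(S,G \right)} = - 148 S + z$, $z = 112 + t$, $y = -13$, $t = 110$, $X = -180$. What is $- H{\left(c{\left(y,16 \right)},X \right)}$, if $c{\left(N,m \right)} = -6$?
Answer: $-1110$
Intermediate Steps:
$z = 222$ ($z = 112 + 110 = 222$)
$H{\left(S,G \right)} = 222 - 148 S$ ($H{\left(S,G \right)} = - 148 S + 222 = 222 - 148 S$)
$- H{\left(c{\left(y,16 \right)},X \right)} = - (222 - -888) = - (222 + 888) = \left(-1\right) 1110 = -1110$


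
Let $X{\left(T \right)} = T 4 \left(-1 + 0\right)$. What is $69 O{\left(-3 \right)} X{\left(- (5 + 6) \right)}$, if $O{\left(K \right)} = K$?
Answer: $-9108$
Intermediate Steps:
$X{\left(T \right)} = - 4 T$ ($X{\left(T \right)} = 4 T \left(-1\right) = - 4 T$)
$69 O{\left(-3 \right)} X{\left(- (5 + 6) \right)} = 69 \left(-3\right) \left(- 4 \left(- (5 + 6)\right)\right) = - 207 \left(- 4 \left(\left(-1\right) 11\right)\right) = - 207 \left(\left(-4\right) \left(-11\right)\right) = \left(-207\right) 44 = -9108$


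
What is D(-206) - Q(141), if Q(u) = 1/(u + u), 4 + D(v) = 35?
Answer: 8741/282 ≈ 30.996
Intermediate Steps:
D(v) = 31 (D(v) = -4 + 35 = 31)
Q(u) = 1/(2*u)
D(-206) - Q(141) = 31 - 1/(2*141) = 31 - 1*1/282 = 31 - 1/282 = 8741/282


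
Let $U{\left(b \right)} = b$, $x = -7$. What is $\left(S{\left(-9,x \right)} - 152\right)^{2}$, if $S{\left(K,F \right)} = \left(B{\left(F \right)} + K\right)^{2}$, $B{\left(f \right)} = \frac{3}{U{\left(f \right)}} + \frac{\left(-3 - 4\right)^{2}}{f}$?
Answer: $\frac{33373729}{2401} \approx 13900.0$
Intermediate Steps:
$B{\left(f \right)} = \frac{52}{f}$ ($B{\left(f \right)} = \frac{3}{f} + \frac{\left(-3 - 4\right)^{2}}{f} = \frac{3}{f} + \frac{\left(-7\right)^{2}}{f} = \frac{3}{f} + \frac{49}{f} = \frac{52}{f}$)
$S{\left(K,F \right)} = \left(K + \frac{52}{F}\right)^{2}$ ($S{\left(K,F \right)} = \left(\frac{52}{F} + K\right)^{2} = \left(K + \frac{52}{F}\right)^{2}$)
$\left(S{\left(-9,x \right)} - 152\right)^{2} = \left(\frac{\left(52 - -63\right)^{2}}{49} - 152\right)^{2} = \left(\frac{\left(52 + 63\right)^{2}}{49} - 152\right)^{2} = \left(\frac{115^{2}}{49} - 152\right)^{2} = \left(\frac{1}{49} \cdot 13225 - 152\right)^{2} = \left(\frac{13225}{49} - 152\right)^{2} = \left(\frac{5777}{49}\right)^{2} = \frac{33373729}{2401}$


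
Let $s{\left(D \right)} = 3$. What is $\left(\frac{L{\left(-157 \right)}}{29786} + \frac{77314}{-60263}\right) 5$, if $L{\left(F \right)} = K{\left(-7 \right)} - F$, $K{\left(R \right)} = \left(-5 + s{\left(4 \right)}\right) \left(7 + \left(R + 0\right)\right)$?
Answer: $- \frac{11467067565}{1794993718} \approx -6.3884$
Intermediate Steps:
$K{\left(R \right)} = -14 - 2 R$ ($K{\left(R \right)} = \left(-5 + 3\right) \left(7 + \left(R + 0\right)\right) = - 2 \left(7 + R\right) = -14 - 2 R$)
$L{\left(F \right)} = - F$ ($L{\left(F \right)} = \left(-14 - -14\right) - F = \left(-14 + 14\right) - F = 0 - F = - F$)
$\left(\frac{L{\left(-157 \right)}}{29786} + \frac{77314}{-60263}\right) 5 = \left(\frac{\left(-1\right) \left(-157\right)}{29786} + \frac{77314}{-60263}\right) 5 = \left(157 \cdot \frac{1}{29786} + 77314 \left(- \frac{1}{60263}\right)\right) 5 = \left(\frac{157}{29786} - \frac{77314}{60263}\right) 5 = \left(- \frac{2293413513}{1794993718}\right) 5 = - \frac{11467067565}{1794993718}$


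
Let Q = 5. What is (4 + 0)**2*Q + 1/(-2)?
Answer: 159/2 ≈ 79.500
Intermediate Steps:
(4 + 0)**2*Q + 1/(-2) = (4 + 0)**2*5 + 1/(-2) = 4**2*5 - 1/2 = 16*5 - 1/2 = 80 - 1/2 = 159/2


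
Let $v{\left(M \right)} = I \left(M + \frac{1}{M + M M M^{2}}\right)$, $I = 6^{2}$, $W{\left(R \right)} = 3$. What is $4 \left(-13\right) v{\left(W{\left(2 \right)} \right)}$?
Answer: $- \frac{39468}{7} \approx -5638.3$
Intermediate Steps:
$I = 36$
$v{\left(M \right)} = 36 M + \frac{36}{M + M^{4}}$ ($v{\left(M \right)} = 36 \left(M + \frac{1}{M + M M M^{2}}\right) = 36 \left(M + \frac{1}{M + M^{2} M^{2}}\right) = 36 \left(M + \frac{1}{M + M^{4}}\right) = 36 M + \frac{36}{M + M^{4}}$)
$4 \left(-13\right) v{\left(W{\left(2 \right)} \right)} = 4 \left(-13\right) \frac{36 + 36 \cdot 3^{2} + 36 \cdot 3^{5}}{3 + 3^{4}} = - 52 \frac{36 + 36 \cdot 9 + 36 \cdot 243}{3 + 81} = - 52 \frac{36 + 324 + 8748}{84} = - 52 \cdot \frac{1}{84} \cdot 9108 = \left(-52\right) \frac{759}{7} = - \frac{39468}{7}$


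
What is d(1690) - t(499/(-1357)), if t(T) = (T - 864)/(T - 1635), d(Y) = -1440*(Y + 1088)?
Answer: -8877487315027/2219194 ≈ -4.0003e+6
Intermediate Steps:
d(Y) = -1566720 - 1440*Y (d(Y) = -1440*(1088 + Y) = -1566720 - 1440*Y)
t(T) = (-864 + T)/(-1635 + T)
d(1690) - t(499/(-1357)) = (-1566720 - 1440*1690) - (-864 + 499/(-1357))/(-1635 + 499/(-1357)) = (-1566720 - 2433600) - (-864 + 499*(-1/1357))/(-1635 + 499*(-1/1357)) = -4000320 - (-864 - 499/1357)/(-1635 - 499/1357) = -4000320 - (-1172947)/((-2219194/1357)*1357) = -4000320 - (-1357)*(-1172947)/(2219194*1357) = -4000320 - 1*1172947/2219194 = -4000320 - 1172947/2219194 = -8877487315027/2219194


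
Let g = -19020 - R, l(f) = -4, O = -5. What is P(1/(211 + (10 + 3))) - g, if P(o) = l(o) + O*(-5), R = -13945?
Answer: 5096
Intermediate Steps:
g = -5075 (g = -19020 - 1*(-13945) = -19020 + 13945 = -5075)
P(o) = 21 (P(o) = -4 - 5*(-5) = -4 + 25 = 21)
P(1/(211 + (10 + 3))) - g = 21 - 1*(-5075) = 21 + 5075 = 5096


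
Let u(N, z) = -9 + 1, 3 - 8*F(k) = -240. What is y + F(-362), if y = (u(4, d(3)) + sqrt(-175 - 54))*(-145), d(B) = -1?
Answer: 9523/8 - 145*I*sqrt(229) ≈ 1190.4 - 2194.3*I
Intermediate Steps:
F(k) = 243/8 (F(k) = 3/8 - 1/8*(-240) = 3/8 + 30 = 243/8)
u(N, z) = -8
y = 1160 - 145*I*sqrt(229) (y = (-8 + sqrt(-175 - 54))*(-145) = (-8 + sqrt(-229))*(-145) = (-8 + I*sqrt(229))*(-145) = 1160 - 145*I*sqrt(229) ≈ 1160.0 - 2194.3*I)
y + F(-362) = (1160 - 145*I*sqrt(229)) + 243/8 = 9523/8 - 145*I*sqrt(229)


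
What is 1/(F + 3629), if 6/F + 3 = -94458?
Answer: 31487/114266321 ≈ 0.00027556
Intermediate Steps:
F = -2/31487 (F = 6/(-3 - 94458) = 6/(-94461) = 6*(-1/94461) = -2/31487 ≈ -6.3518e-5)
1/(F + 3629) = 1/(-2/31487 + 3629) = 1/(114266321/31487) = 31487/114266321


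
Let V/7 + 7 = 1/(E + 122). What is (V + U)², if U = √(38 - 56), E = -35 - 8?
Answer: 14818158/6241 - 23184*I*√2/79 ≈ 2374.3 - 415.03*I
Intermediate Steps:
E = -43
V = -3864/79 (V = -49 + 7/(-43 + 122) = -49 + 7/79 = -3864/79 ≈ -48.911)
U = 3*I*√2 (U = √(-18) = 3*I*√2 ≈ 4.2426*I)
(V + U)² = (-3864/79 + 3*I*√2)²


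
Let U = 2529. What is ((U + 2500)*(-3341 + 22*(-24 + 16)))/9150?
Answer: -17686993/9150 ≈ -1933.0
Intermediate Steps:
((U + 2500)*(-3341 + 22*(-24 + 16)))/9150 = ((2529 + 2500)*(-3341 + 22*(-24 + 16)))/9150 = (5029*(-3341 + 22*(-8)))*(1/9150) = (5029*(-3341 - 176))*(1/9150) = (5029*(-3517))*(1/9150) = -17686993*1/9150 = -17686993/9150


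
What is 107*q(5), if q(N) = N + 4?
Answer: 963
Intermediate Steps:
q(N) = 4 + N
107*q(5) = 107*(4 + 5) = 107*9 = 963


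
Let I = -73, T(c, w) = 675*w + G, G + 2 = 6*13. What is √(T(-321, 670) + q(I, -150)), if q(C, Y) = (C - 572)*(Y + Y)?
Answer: √645826 ≈ 803.63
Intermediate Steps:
G = 76 (G = -2 + 6*13 = -2 + 78 = 76)
T(c, w) = 76 + 675*w (T(c, w) = 675*w + 76 = 76 + 675*w)
q(C, Y) = 2*Y*(-572 + C) (q(C, Y) = (-572 + C)*(2*Y) = 2*Y*(-572 + C))
√(T(-321, 670) + q(I, -150)) = √((76 + 675*670) + 2*(-150)*(-572 - 73)) = √((76 + 452250) + 2*(-150)*(-645)) = √(452326 + 193500) = √645826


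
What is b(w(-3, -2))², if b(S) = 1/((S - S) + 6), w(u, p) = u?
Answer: 1/36 ≈ 0.027778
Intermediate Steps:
b(S) = ⅙ (b(S) = 1/(0 + 6) = 1/6 = ⅙)
b(w(-3, -2))² = (⅙)² = 1/36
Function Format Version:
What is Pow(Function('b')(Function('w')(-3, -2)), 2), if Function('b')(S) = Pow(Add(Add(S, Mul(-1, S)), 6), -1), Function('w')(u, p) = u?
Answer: Rational(1, 36) ≈ 0.027778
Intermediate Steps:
Function('b')(S) = Rational(1, 6) (Function('b')(S) = Pow(Add(0, 6), -1) = Pow(6, -1) = Rational(1, 6))
Pow(Function('b')(Function('w')(-3, -2)), 2) = Pow(Rational(1, 6), 2) = Rational(1, 36)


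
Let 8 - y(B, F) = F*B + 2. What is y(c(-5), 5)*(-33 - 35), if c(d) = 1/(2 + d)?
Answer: -1564/3 ≈ -521.33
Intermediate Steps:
y(B, F) = 6 - B*F (y(B, F) = 8 - (F*B + 2) = 8 - (B*F + 2) = 8 - (2 + B*F) = 8 + (-2 - B*F) = 6 - B*F)
y(c(-5), 5)*(-33 - 35) = (6 - 1*5/(2 - 5))*(-33 - 35) = (6 - 1*5/(-3))*(-68) = (6 - 1*(-1/3)*5)*(-68) = (6 + 5/3)*(-68) = (23/3)*(-68) = -1564/3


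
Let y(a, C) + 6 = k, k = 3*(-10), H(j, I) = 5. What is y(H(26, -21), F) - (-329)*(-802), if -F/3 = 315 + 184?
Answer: -263894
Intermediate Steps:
k = -30
F = -1497 (F = -3*(315 + 184) = -3*499 = -1497)
y(a, C) = -36 (y(a, C) = -6 - 30 = -36)
y(H(26, -21), F) - (-329)*(-802) = -36 - (-329)*(-802) = -36 - 1*263858 = -36 - 263858 = -263894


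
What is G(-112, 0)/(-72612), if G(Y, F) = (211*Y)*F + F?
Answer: 0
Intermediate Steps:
G(Y, F) = F + 211*F*Y (G(Y, F) = 211*F*Y + F = F + 211*F*Y)
G(-112, 0)/(-72612) = (0*(1 + 211*(-112)))/(-72612) = (0*(1 - 23632))*(-1/72612) = (0*(-23631))*(-1/72612) = 0*(-1/72612) = 0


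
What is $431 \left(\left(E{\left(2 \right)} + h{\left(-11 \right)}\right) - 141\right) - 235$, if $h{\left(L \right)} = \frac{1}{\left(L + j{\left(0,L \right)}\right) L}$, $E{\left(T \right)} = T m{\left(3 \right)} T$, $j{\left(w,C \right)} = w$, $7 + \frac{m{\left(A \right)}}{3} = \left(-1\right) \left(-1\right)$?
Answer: $- \frac{11136167}{121} \approx -92035.0$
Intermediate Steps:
$m{\left(A \right)} = -18$ ($m{\left(A \right)} = -21 + 3 \left(\left(-1\right) \left(-1\right)\right) = -21 + 3 \cdot 1 = -21 + 3 = -18$)
$E{\left(T \right)} = - 18 T^{2}$ ($E{\left(T \right)} = T \left(-18\right) T = - 18 T T = - 18 T^{2}$)
$h{\left(L \right)} = \frac{1}{L^{2}}$ ($h{\left(L \right)} = \frac{1}{\left(L + 0\right) L} = \frac{1}{L L} = \frac{1}{L^{2}}$)
$431 \left(\left(E{\left(2 \right)} + h{\left(-11 \right)}\right) - 141\right) - 235 = 431 \left(\left(- 18 \cdot 2^{2} + \frac{1}{121}\right) - 141\right) - 235 = 431 \left(\left(\left(-18\right) 4 + \frac{1}{121}\right) - 141\right) - 235 = 431 \left(\left(-72 + \frac{1}{121}\right) - 141\right) - 235 = 431 \left(- \frac{8711}{121} - 141\right) - 235 = 431 \left(- \frac{25772}{121}\right) - 235 = - \frac{11107732}{121} - 235 = - \frac{11136167}{121}$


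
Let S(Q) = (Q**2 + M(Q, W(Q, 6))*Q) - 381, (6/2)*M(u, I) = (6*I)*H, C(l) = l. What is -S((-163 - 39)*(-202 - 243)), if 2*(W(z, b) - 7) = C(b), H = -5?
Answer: -8071222719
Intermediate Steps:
W(z, b) = 7 + b/2
M(u, I) = -10*I (M(u, I) = ((6*I)*(-5))/3 = (-30*I)/3 = -10*I)
S(Q) = -381 + Q**2 - 100*Q (S(Q) = (Q**2 + (-10*(7 + (1/2)*6))*Q) - 381 = (Q**2 + (-10*(7 + 3))*Q) - 381 = (Q**2 + (-10*10)*Q) - 381 = (Q**2 - 100*Q) - 381 = -381 + Q**2 - 100*Q)
-S((-163 - 39)*(-202 - 243)) = -(-381 + ((-163 - 39)*(-202 - 243))**2 - 100*(-163 - 39)*(-202 - 243)) = -(-381 + (-202*(-445))**2 - (-20200)*(-445)) = -(-381 + 89890**2 - 100*89890) = -(-381 + 8080212100 - 8989000) = -1*8071222719 = -8071222719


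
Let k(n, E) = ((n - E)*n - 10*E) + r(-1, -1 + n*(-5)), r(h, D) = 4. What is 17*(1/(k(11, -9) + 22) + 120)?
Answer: 685457/336 ≈ 2040.1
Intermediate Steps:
k(n, E) = 4 - 10*E + n*(n - E) (k(n, E) = ((n - E)*n - 10*E) + 4 = (n*(n - E) - 10*E) + 4 = (-10*E + n*(n - E)) + 4 = 4 - 10*E + n*(n - E))
17*(1/(k(11, -9) + 22) + 120) = 17*(1/((4 + 11² - 10*(-9) - 1*(-9)*11) + 22) + 120) = 17*(1/((4 + 121 + 90 + 99) + 22) + 120) = 17*(1/(314 + 22) + 120) = 17*(1/336 + 120) = 17*(40321/336) = 685457/336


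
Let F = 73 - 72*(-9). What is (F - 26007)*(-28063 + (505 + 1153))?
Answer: 667676830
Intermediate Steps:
F = 721 (F = 73 + 648 = 721)
(F - 26007)*(-28063 + (505 + 1153)) = (721 - 26007)*(-28063 + (505 + 1153)) = -25286*(-28063 + 1658) = -25286*(-26405) = 667676830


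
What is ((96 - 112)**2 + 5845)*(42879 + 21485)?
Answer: 392684764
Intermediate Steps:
((96 - 112)**2 + 5845)*(42879 + 21485) = ((-16)**2 + 5845)*64364 = (256 + 5845)*64364 = 6101*64364 = 392684764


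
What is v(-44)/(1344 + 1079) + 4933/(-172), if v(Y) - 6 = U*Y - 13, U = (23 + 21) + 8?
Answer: -12347399/416756 ≈ -29.627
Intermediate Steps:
U = 52 (U = 44 + 8 = 52)
v(Y) = -7 + 52*Y (v(Y) = 6 + (52*Y - 13) = 6 + (-13 + 52*Y) = -7 + 52*Y)
v(-44)/(1344 + 1079) + 4933/(-172) = (-7 + 52*(-44))/(1344 + 1079) + 4933/(-172) = (-7 - 2288)/2423 + 4933*(-1/172) = -2295*1/2423 - 4933/172 = -2295/2423 - 4933/172 = -12347399/416756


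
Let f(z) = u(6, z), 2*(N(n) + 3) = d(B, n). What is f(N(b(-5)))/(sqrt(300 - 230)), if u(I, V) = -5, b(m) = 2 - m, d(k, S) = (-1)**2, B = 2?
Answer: -sqrt(70)/14 ≈ -0.59761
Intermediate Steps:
d(k, S) = 1
N(n) = -5/2 (N(n) = -3 + (1/2)*1 = -3 + 1/2 = -5/2)
f(z) = -5
f(N(b(-5)))/(sqrt(300 - 230)) = -5/sqrt(300 - 230) = -5/sqrt(70) = (sqrt(70)/70)*(-5) = -sqrt(70)/14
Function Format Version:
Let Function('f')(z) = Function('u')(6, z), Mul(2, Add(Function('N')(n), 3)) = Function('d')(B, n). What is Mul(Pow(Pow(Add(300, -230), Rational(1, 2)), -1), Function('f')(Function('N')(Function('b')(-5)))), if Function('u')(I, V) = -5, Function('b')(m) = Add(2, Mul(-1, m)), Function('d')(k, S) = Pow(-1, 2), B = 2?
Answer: Mul(Rational(-1, 14), Pow(70, Rational(1, 2))) ≈ -0.59761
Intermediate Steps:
Function('d')(k, S) = 1
Function('N')(n) = Rational(-5, 2) (Function('N')(n) = Add(-3, Mul(Rational(1, 2), 1)) = Add(-3, Rational(1, 2)) = Rational(-5, 2))
Function('f')(z) = -5
Mul(Pow(Pow(Add(300, -230), Rational(1, 2)), -1), Function('f')(Function('N')(Function('b')(-5)))) = Mul(Pow(Pow(Add(300, -230), Rational(1, 2)), -1), -5) = Mul(Pow(Pow(70, Rational(1, 2)), -1), -5) = Mul(Mul(Rational(1, 70), Pow(70, Rational(1, 2))), -5) = Mul(Rational(-1, 14), Pow(70, Rational(1, 2)))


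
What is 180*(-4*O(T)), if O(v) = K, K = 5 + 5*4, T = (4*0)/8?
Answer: -18000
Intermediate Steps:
T = 0 (T = 0*(⅛) = 0)
K = 25 (K = 5 + 20 = 25)
O(v) = 25
180*(-4*O(T)) = 180*(-4*25) = 180*(-100) = -18000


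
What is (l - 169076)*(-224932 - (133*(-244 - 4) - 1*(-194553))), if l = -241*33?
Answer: 68421885529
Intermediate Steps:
l = -7953
(l - 169076)*(-224932 - (133*(-244 - 4) - 1*(-194553))) = (-7953 - 169076)*(-224932 - (133*(-244 - 4) - 1*(-194553))) = -177029*(-224932 - (133*(-248) + 194553)) = -177029*(-224932 - (-32984 + 194553)) = -177029*(-224932 - 1*161569) = -177029*(-224932 - 161569) = -177029*(-386501) = 68421885529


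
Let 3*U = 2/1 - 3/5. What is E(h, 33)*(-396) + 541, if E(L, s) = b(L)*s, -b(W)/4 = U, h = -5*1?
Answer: 124673/5 ≈ 24935.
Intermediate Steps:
h = -5
U = 7/15 (U = (2/1 - 3/5)/3 = (2*1 - 3*⅕)/3 = (2 - ⅗)/3 = (⅓)*(7/5) = 7/15 ≈ 0.46667)
b(W) = -28/15 (b(W) = -4*7/15 = -28/15)
E(L, s) = -28*s/15
E(h, 33)*(-396) + 541 = -28/15*33*(-396) + 541 = -308/5*(-396) + 541 = 121968/5 + 541 = 124673/5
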